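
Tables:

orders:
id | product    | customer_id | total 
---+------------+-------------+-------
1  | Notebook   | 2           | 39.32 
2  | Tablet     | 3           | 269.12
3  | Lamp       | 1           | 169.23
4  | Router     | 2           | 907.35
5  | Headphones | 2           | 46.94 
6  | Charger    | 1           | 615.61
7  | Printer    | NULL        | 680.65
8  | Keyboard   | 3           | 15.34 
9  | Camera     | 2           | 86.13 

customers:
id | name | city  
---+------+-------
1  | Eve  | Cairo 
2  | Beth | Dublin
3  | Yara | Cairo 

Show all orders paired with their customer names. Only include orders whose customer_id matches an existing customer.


INNER JOIN keeps only orders rows whose customer_id matches an id in customers. Walk through each order:
  - order 1 (Notebook): customer_id=2 -> matches Beth
  - order 2 (Tablet): customer_id=3 -> matches Yara
  - order 3 (Lamp): customer_id=1 -> matches Eve
  - order 4 (Router): customer_id=2 -> matches Beth
  - order 5 (Headphones): customer_id=2 -> matches Beth
  - order 6 (Charger): customer_id=1 -> matches Eve
  - order 7 (Printer): customer_id=NULL, no match -> dropped
  - order 8 (Keyboard): customer_id=3 -> matches Yara
  - order 9 (Camera): customer_id=2 -> matches Beth
So 1 of 9 rows is dropped.

SQL:
SELECT a.product, b.name AS customer
FROM orders a
INNER JOIN customers b ON a.customer_id = b.id

Result:
product    | customer
-----------+---------
Notebook   | Beth    
Tablet     | Yara    
Lamp       | Eve     
Router     | Beth    
Headphones | Beth    
Charger    | Eve     
Keyboard   | Yara    
Camera     | Beth    


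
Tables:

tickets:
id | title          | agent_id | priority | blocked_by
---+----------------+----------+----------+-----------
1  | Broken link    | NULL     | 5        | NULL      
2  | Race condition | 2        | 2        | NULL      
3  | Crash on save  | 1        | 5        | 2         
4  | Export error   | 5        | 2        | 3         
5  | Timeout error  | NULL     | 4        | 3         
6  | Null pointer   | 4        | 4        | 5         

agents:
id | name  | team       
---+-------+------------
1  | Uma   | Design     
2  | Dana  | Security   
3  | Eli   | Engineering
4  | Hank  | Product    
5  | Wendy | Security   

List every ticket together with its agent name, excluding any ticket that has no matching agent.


INNER JOIN keeps only tickets rows whose agent_id matches an id in agents. Walk through each ticket:
  - ticket 1 (Broken link): agent_id=NULL, no match -> dropped
  - ticket 2 (Race condition): agent_id=2 -> matches Dana
  - ticket 3 (Crash on save): agent_id=1 -> matches Uma
  - ticket 4 (Export error): agent_id=5 -> matches Wendy
  - ticket 5 (Timeout error): agent_id=NULL, no match -> dropped
  - ticket 6 (Null pointer): agent_id=4 -> matches Hank
So 2 of 6 rows are dropped.

SQL:
SELECT a.title, b.name AS agent
FROM tickets a
INNER JOIN agents b ON a.agent_id = b.id

Result:
title          | agent
---------------+------
Race condition | Dana 
Crash on save  | Uma  
Export error   | Wendy
Null pointer   | Hank 


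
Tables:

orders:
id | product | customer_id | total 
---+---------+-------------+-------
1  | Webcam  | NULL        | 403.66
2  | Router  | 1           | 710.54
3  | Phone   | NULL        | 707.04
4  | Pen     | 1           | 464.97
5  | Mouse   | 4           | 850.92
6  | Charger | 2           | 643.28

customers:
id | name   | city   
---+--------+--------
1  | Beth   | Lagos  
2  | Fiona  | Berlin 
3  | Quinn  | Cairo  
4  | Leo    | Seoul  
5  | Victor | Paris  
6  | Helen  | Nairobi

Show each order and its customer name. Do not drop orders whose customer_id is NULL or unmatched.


LEFT JOIN keeps every row from orders (the left table); where customer_id has no match in customers, the customer columns become NULL. Walk through each order:
  - order 1 (Webcam): customer_id=NULL, no match -> kept with NULL
  - order 2 (Router): customer_id=1 -> matches Beth
  - order 3 (Phone): customer_id=NULL, no match -> kept with NULL
  - order 4 (Pen): customer_id=1 -> matches Beth
  - order 5 (Mouse): customer_id=4 -> matches Leo
  - order 6 (Charger): customer_id=2 -> matches Fiona
All 6 rows appear; 2 have NULL customer.

SQL:
SELECT a.product, b.name AS customer
FROM orders a
LEFT JOIN customers b ON a.customer_id = b.id

Result:
product | customer
--------+---------
Webcam  | NULL    
Router  | Beth    
Phone   | NULL    
Pen     | Beth    
Mouse   | Leo     
Charger | Fiona   


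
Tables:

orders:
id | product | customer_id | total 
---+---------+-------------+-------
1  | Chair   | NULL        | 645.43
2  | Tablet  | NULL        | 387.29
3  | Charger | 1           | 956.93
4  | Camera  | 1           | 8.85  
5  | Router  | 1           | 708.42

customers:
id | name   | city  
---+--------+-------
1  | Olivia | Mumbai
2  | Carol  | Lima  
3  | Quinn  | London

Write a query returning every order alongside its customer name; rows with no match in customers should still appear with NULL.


LEFT JOIN keeps every row from orders (the left table); where customer_id has no match in customers, the customer columns become NULL. Walk through each order:
  - order 1 (Chair): customer_id=NULL, no match -> kept with NULL
  - order 2 (Tablet): customer_id=NULL, no match -> kept with NULL
  - order 3 (Charger): customer_id=1 -> matches Olivia
  - order 4 (Camera): customer_id=1 -> matches Olivia
  - order 5 (Router): customer_id=1 -> matches Olivia
All 5 rows appear; 2 have NULL customer.

SQL:
SELECT a.product, b.name AS customer
FROM orders a
LEFT JOIN customers b ON a.customer_id = b.id

Result:
product | customer
--------+---------
Chair   | NULL    
Tablet  | NULL    
Charger | Olivia  
Camera  | Olivia  
Router  | Olivia  


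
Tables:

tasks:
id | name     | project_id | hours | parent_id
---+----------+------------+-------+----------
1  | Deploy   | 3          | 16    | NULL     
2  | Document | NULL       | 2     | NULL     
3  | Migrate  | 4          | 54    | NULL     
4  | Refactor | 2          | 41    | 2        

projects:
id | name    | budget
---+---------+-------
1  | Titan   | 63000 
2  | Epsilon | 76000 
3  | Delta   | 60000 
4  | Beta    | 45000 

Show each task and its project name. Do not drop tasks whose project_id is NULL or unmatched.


LEFT JOIN keeps every row from tasks (the left table); where project_id has no match in projects, the project columns become NULL. Walk through each task:
  - task 1 (Deploy): project_id=3 -> matches Delta
  - task 2 (Document): project_id=NULL, no match -> kept with NULL
  - task 3 (Migrate): project_id=4 -> matches Beta
  - task 4 (Refactor): project_id=2 -> matches Epsilon
All 4 rows appear; 1 has NULL project.

SQL:
SELECT a.name, b.name AS project
FROM tasks a
LEFT JOIN projects b ON a.project_id = b.id

Result:
name     | project
---------+--------
Deploy   | Delta  
Document | NULL   
Migrate  | Beta   
Refactor | Epsilon


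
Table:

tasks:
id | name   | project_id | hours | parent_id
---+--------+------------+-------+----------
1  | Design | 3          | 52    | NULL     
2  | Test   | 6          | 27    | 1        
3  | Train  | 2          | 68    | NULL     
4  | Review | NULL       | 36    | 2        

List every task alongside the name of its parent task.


This is a self-join: tasks is joined to a second copy of itself, matching each row's parent_id to another row's id. Use LEFT JOIN so rows with parent_id=NULL are kept.
  - task 1 (Design): parent_id=NULL -> NULL
  - task 2 (Test): parent_id=1 -> Design
  - task 3 (Train): parent_id=NULL -> NULL
  - task 4 (Review): parent_id=2 -> Test

SQL:
SELECT a.name AS item, b.name AS parent
FROM tasks a
LEFT JOIN tasks b ON a.parent_id = b.id

Result:
item   | parent
-------+-------
Design | NULL  
Test   | Design
Train  | NULL  
Review | Test  


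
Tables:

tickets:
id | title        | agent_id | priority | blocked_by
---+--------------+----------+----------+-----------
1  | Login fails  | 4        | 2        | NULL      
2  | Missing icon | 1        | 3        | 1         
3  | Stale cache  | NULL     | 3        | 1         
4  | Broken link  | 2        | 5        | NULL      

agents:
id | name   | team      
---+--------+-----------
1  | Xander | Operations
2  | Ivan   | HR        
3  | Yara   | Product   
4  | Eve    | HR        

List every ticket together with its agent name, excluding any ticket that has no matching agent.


INNER JOIN keeps only tickets rows whose agent_id matches an id in agents. Walk through each ticket:
  - ticket 1 (Login fails): agent_id=4 -> matches Eve
  - ticket 2 (Missing icon): agent_id=1 -> matches Xander
  - ticket 3 (Stale cache): agent_id=NULL, no match -> dropped
  - ticket 4 (Broken link): agent_id=2 -> matches Ivan
So 1 of 4 rows is dropped.

SQL:
SELECT a.title, b.name AS agent
FROM tickets a
INNER JOIN agents b ON a.agent_id = b.id

Result:
title        | agent 
-------------+-------
Login fails  | Eve   
Missing icon | Xander
Broken link  | Ivan  


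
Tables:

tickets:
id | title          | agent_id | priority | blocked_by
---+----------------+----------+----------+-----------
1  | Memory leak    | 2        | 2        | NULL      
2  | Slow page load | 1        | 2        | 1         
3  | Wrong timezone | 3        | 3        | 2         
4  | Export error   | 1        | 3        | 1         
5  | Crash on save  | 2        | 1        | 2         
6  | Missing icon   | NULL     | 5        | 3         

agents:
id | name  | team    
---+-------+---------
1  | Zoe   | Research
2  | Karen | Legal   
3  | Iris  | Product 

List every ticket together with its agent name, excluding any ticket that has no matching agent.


INNER JOIN keeps only tickets rows whose agent_id matches an id in agents. Walk through each ticket:
  - ticket 1 (Memory leak): agent_id=2 -> matches Karen
  - ticket 2 (Slow page load): agent_id=1 -> matches Zoe
  - ticket 3 (Wrong timezone): agent_id=3 -> matches Iris
  - ticket 4 (Export error): agent_id=1 -> matches Zoe
  - ticket 5 (Crash on save): agent_id=2 -> matches Karen
  - ticket 6 (Missing icon): agent_id=NULL, no match -> dropped
So 1 of 6 rows is dropped.

SQL:
SELECT a.title, b.name AS agent
FROM tickets a
INNER JOIN agents b ON a.agent_id = b.id

Result:
title          | agent
---------------+------
Memory leak    | Karen
Slow page load | Zoe  
Wrong timezone | Iris 
Export error   | Zoe  
Crash on save  | Karen


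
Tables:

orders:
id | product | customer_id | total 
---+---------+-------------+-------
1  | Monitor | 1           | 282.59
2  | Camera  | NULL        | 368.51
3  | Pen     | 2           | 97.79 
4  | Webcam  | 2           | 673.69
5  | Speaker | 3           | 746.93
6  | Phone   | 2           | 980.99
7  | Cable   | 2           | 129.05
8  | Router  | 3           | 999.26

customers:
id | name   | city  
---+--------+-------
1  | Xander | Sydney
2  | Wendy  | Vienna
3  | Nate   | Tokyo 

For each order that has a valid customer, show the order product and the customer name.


INNER JOIN keeps only orders rows whose customer_id matches an id in customers. Walk through each order:
  - order 1 (Monitor): customer_id=1 -> matches Xander
  - order 2 (Camera): customer_id=NULL, no match -> dropped
  - order 3 (Pen): customer_id=2 -> matches Wendy
  - order 4 (Webcam): customer_id=2 -> matches Wendy
  - order 5 (Speaker): customer_id=3 -> matches Nate
  - order 6 (Phone): customer_id=2 -> matches Wendy
  - order 7 (Cable): customer_id=2 -> matches Wendy
  - order 8 (Router): customer_id=3 -> matches Nate
So 1 of 8 rows is dropped.

SQL:
SELECT a.product, b.name AS customer
FROM orders a
INNER JOIN customers b ON a.customer_id = b.id

Result:
product | customer
--------+---------
Monitor | Xander  
Pen     | Wendy   
Webcam  | Wendy   
Speaker | Nate    
Phone   | Wendy   
Cable   | Wendy   
Router  | Nate    


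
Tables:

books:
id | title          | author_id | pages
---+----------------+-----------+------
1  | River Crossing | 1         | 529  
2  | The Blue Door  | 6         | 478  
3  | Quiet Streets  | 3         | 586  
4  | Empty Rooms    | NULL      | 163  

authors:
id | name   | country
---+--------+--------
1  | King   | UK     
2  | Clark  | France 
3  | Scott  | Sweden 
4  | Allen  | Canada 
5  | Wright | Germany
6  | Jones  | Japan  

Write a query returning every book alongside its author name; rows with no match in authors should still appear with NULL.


LEFT JOIN keeps every row from books (the left table); where author_id has no match in authors, the author columns become NULL. Walk through each book:
  - book 1 (River Crossing): author_id=1 -> matches King
  - book 2 (The Blue Door): author_id=6 -> matches Jones
  - book 3 (Quiet Streets): author_id=3 -> matches Scott
  - book 4 (Empty Rooms): author_id=NULL, no match -> kept with NULL
All 4 rows appear; 1 has NULL author.

SQL:
SELECT a.title, b.name AS author
FROM books a
LEFT JOIN authors b ON a.author_id = b.id

Result:
title          | author
---------------+-------
River Crossing | King  
The Blue Door  | Jones 
Quiet Streets  | Scott 
Empty Rooms    | NULL  


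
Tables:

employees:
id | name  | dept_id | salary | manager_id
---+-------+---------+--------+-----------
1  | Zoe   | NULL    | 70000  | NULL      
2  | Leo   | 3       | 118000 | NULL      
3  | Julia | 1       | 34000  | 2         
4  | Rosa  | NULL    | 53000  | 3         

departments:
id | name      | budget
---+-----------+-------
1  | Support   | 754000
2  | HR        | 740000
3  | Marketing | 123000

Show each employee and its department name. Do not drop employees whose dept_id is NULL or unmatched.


LEFT JOIN keeps every row from employees (the left table); where dept_id has no match in departments, the department columns become NULL. Walk through each employee:
  - employee 1 (Zoe): dept_id=NULL, no match -> kept with NULL
  - employee 2 (Leo): dept_id=3 -> matches Marketing
  - employee 3 (Julia): dept_id=1 -> matches Support
  - employee 4 (Rosa): dept_id=NULL, no match -> kept with NULL
All 4 rows appear; 2 have NULL department.

SQL:
SELECT a.name, b.name AS department
FROM employees a
LEFT JOIN departments b ON a.dept_id = b.id

Result:
name  | department
------+-----------
Zoe   | NULL      
Leo   | Marketing 
Julia | Support   
Rosa  | NULL      


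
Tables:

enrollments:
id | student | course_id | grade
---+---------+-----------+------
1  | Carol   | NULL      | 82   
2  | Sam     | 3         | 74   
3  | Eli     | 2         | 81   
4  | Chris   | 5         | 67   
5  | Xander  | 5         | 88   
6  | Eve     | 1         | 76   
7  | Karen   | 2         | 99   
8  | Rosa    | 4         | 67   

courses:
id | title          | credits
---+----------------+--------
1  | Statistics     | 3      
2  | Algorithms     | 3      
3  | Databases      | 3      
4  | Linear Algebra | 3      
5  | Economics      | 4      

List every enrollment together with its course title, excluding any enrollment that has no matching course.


INNER JOIN keeps only enrollments rows whose course_id matches an id in courses. Walk through each enrollment:
  - enrollment 1 (Carol): course_id=NULL, no match -> dropped
  - enrollment 2 (Sam): course_id=3 -> matches Databases
  - enrollment 3 (Eli): course_id=2 -> matches Algorithms
  - enrollment 4 (Chris): course_id=5 -> matches Economics
  - enrollment 5 (Xander): course_id=5 -> matches Economics
  - enrollment 6 (Eve): course_id=1 -> matches Statistics
  - enrollment 7 (Karen): course_id=2 -> matches Algorithms
  - enrollment 8 (Rosa): course_id=4 -> matches Linear Algebra
So 1 of 8 rows is dropped.

SQL:
SELECT a.student, b.title AS course
FROM enrollments a
INNER JOIN courses b ON a.course_id = b.id

Result:
student | course        
--------+---------------
Sam     | Databases     
Eli     | Algorithms    
Chris   | Economics     
Xander  | Economics     
Eve     | Statistics    
Karen   | Algorithms    
Rosa    | Linear Algebra


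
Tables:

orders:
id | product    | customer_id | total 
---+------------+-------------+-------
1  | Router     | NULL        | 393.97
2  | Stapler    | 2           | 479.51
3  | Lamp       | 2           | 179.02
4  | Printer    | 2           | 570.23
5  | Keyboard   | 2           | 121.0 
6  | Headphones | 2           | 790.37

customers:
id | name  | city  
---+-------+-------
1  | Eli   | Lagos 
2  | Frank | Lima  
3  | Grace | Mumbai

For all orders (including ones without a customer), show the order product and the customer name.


LEFT JOIN keeps every row from orders (the left table); where customer_id has no match in customers, the customer columns become NULL. Walk through each order:
  - order 1 (Router): customer_id=NULL, no match -> kept with NULL
  - order 2 (Stapler): customer_id=2 -> matches Frank
  - order 3 (Lamp): customer_id=2 -> matches Frank
  - order 4 (Printer): customer_id=2 -> matches Frank
  - order 5 (Keyboard): customer_id=2 -> matches Frank
  - order 6 (Headphones): customer_id=2 -> matches Frank
All 6 rows appear; 1 has NULL customer.

SQL:
SELECT a.product, b.name AS customer
FROM orders a
LEFT JOIN customers b ON a.customer_id = b.id

Result:
product    | customer
-----------+---------
Router     | NULL    
Stapler    | Frank   
Lamp       | Frank   
Printer    | Frank   
Keyboard   | Frank   
Headphones | Frank   


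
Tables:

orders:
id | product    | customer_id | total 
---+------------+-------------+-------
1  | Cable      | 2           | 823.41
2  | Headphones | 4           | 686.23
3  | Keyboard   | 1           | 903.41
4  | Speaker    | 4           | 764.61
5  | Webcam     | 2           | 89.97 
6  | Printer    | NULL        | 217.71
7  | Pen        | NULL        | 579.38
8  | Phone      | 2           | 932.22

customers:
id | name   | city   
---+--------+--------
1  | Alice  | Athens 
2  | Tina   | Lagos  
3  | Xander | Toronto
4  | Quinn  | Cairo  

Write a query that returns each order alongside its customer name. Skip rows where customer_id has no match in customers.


INNER JOIN keeps only orders rows whose customer_id matches an id in customers. Walk through each order:
  - order 1 (Cable): customer_id=2 -> matches Tina
  - order 2 (Headphones): customer_id=4 -> matches Quinn
  - order 3 (Keyboard): customer_id=1 -> matches Alice
  - order 4 (Speaker): customer_id=4 -> matches Quinn
  - order 5 (Webcam): customer_id=2 -> matches Tina
  - order 6 (Printer): customer_id=NULL, no match -> dropped
  - order 7 (Pen): customer_id=NULL, no match -> dropped
  - order 8 (Phone): customer_id=2 -> matches Tina
So 2 of 8 rows are dropped.

SQL:
SELECT a.product, b.name AS customer
FROM orders a
INNER JOIN customers b ON a.customer_id = b.id

Result:
product    | customer
-----------+---------
Cable      | Tina    
Headphones | Quinn   
Keyboard   | Alice   
Speaker    | Quinn   
Webcam     | Tina    
Phone      | Tina    


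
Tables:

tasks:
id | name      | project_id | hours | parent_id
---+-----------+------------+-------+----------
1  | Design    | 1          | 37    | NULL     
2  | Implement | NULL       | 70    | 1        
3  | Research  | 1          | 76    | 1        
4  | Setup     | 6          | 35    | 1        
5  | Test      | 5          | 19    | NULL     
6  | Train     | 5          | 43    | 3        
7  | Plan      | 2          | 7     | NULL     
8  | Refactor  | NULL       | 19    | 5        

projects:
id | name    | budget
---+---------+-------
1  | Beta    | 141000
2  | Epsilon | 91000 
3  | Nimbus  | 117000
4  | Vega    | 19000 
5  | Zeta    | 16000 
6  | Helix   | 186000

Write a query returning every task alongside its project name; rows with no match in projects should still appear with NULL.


LEFT JOIN keeps every row from tasks (the left table); where project_id has no match in projects, the project columns become NULL. Walk through each task:
  - task 1 (Design): project_id=1 -> matches Beta
  - task 2 (Implement): project_id=NULL, no match -> kept with NULL
  - task 3 (Research): project_id=1 -> matches Beta
  - task 4 (Setup): project_id=6 -> matches Helix
  - task 5 (Test): project_id=5 -> matches Zeta
  - task 6 (Train): project_id=5 -> matches Zeta
  - task 7 (Plan): project_id=2 -> matches Epsilon
  - task 8 (Refactor): project_id=NULL, no match -> kept with NULL
All 8 rows appear; 2 have NULL project.

SQL:
SELECT a.name, b.name AS project
FROM tasks a
LEFT JOIN projects b ON a.project_id = b.id

Result:
name      | project
----------+--------
Design    | Beta   
Implement | NULL   
Research  | Beta   
Setup     | Helix  
Test      | Zeta   
Train     | Zeta   
Plan      | Epsilon
Refactor  | NULL   


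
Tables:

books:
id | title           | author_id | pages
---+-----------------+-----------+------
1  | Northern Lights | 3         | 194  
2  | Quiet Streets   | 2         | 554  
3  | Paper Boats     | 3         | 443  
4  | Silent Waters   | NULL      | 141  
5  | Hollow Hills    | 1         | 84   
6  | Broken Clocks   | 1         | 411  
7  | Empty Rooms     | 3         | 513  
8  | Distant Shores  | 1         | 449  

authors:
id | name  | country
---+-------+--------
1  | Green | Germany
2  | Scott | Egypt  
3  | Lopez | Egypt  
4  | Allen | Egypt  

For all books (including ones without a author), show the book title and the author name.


LEFT JOIN keeps every row from books (the left table); where author_id has no match in authors, the author columns become NULL. Walk through each book:
  - book 1 (Northern Lights): author_id=3 -> matches Lopez
  - book 2 (Quiet Streets): author_id=2 -> matches Scott
  - book 3 (Paper Boats): author_id=3 -> matches Lopez
  - book 4 (Silent Waters): author_id=NULL, no match -> kept with NULL
  - book 5 (Hollow Hills): author_id=1 -> matches Green
  - book 6 (Broken Clocks): author_id=1 -> matches Green
  - book 7 (Empty Rooms): author_id=3 -> matches Lopez
  - book 8 (Distant Shores): author_id=1 -> matches Green
All 8 rows appear; 1 has NULL author.

SQL:
SELECT a.title, b.name AS author
FROM books a
LEFT JOIN authors b ON a.author_id = b.id

Result:
title           | author
----------------+-------
Northern Lights | Lopez 
Quiet Streets   | Scott 
Paper Boats     | Lopez 
Silent Waters   | NULL  
Hollow Hills    | Green 
Broken Clocks   | Green 
Empty Rooms     | Lopez 
Distant Shores  | Green 


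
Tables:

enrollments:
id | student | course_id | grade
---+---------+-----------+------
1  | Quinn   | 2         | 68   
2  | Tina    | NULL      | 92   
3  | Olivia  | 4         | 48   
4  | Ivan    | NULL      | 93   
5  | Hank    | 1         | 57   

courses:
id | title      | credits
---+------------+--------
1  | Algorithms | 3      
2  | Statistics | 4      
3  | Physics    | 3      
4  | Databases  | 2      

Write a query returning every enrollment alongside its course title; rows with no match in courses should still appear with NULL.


LEFT JOIN keeps every row from enrollments (the left table); where course_id has no match in courses, the course columns become NULL. Walk through each enrollment:
  - enrollment 1 (Quinn): course_id=2 -> matches Statistics
  - enrollment 2 (Tina): course_id=NULL, no match -> kept with NULL
  - enrollment 3 (Olivia): course_id=4 -> matches Databases
  - enrollment 4 (Ivan): course_id=NULL, no match -> kept with NULL
  - enrollment 5 (Hank): course_id=1 -> matches Algorithms
All 5 rows appear; 2 have NULL course.

SQL:
SELECT a.student, b.title AS course
FROM enrollments a
LEFT JOIN courses b ON a.course_id = b.id

Result:
student | course    
--------+-----------
Quinn   | Statistics
Tina    | NULL      
Olivia  | Databases 
Ivan    | NULL      
Hank    | Algorithms


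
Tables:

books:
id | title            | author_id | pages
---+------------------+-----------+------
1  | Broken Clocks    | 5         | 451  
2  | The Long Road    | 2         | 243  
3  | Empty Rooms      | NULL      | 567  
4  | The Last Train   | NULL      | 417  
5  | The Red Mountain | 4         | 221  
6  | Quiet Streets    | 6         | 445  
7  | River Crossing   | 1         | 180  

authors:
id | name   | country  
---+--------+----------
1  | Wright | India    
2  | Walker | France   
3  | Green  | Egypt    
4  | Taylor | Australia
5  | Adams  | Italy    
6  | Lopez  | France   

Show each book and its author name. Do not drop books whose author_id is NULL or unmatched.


LEFT JOIN keeps every row from books (the left table); where author_id has no match in authors, the author columns become NULL. Walk through each book:
  - book 1 (Broken Clocks): author_id=5 -> matches Adams
  - book 2 (The Long Road): author_id=2 -> matches Walker
  - book 3 (Empty Rooms): author_id=NULL, no match -> kept with NULL
  - book 4 (The Last Train): author_id=NULL, no match -> kept with NULL
  - book 5 (The Red Mountain): author_id=4 -> matches Taylor
  - book 6 (Quiet Streets): author_id=6 -> matches Lopez
  - book 7 (River Crossing): author_id=1 -> matches Wright
All 7 rows appear; 2 have NULL author.

SQL:
SELECT a.title, b.name AS author
FROM books a
LEFT JOIN authors b ON a.author_id = b.id

Result:
title            | author
-----------------+-------
Broken Clocks    | Adams 
The Long Road    | Walker
Empty Rooms      | NULL  
The Last Train   | NULL  
The Red Mountain | Taylor
Quiet Streets    | Lopez 
River Crossing   | Wright


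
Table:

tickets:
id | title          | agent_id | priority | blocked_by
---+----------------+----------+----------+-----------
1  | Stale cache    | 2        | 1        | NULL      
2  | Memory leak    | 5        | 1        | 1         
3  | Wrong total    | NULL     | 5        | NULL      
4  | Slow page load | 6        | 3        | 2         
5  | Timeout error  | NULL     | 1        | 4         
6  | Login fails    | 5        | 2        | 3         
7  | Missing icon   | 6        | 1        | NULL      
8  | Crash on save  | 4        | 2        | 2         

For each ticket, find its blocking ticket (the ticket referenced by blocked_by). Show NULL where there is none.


This is a self-join: tickets is joined to a second copy of itself, matching each row's blocked_by to another row's id. Use LEFT JOIN so rows with blocked_by=NULL are kept.
  - ticket 1 (Stale cache): blocked_by=NULL -> NULL
  - ticket 2 (Memory leak): blocked_by=1 -> Stale cache
  - ticket 3 (Wrong total): blocked_by=NULL -> NULL
  - ticket 4 (Slow page load): blocked_by=2 -> Memory leak
  - ticket 5 (Timeout error): blocked_by=4 -> Slow page load
  - ticket 6 (Login fails): blocked_by=3 -> Wrong total
  - ticket 7 (Missing icon): blocked_by=NULL -> NULL
  - ticket 8 (Crash on save): blocked_by=2 -> Memory leak

SQL:
SELECT a.title AS item, b.title AS blocked_by
FROM tickets a
LEFT JOIN tickets b ON a.blocked_by = b.id

Result:
item           | blocked_by    
---------------+---------------
Stale cache    | NULL          
Memory leak    | Stale cache   
Wrong total    | NULL          
Slow page load | Memory leak   
Timeout error  | Slow page load
Login fails    | Wrong total   
Missing icon   | NULL          
Crash on save  | Memory leak   


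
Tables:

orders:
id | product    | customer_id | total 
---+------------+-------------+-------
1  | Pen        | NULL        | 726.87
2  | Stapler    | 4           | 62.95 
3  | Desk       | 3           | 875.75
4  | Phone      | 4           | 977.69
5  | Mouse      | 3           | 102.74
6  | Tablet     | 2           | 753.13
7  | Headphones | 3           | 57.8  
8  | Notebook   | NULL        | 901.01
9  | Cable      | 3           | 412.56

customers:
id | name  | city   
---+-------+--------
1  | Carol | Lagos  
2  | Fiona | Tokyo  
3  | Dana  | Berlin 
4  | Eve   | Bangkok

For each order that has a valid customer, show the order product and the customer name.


INNER JOIN keeps only orders rows whose customer_id matches an id in customers. Walk through each order:
  - order 1 (Pen): customer_id=NULL, no match -> dropped
  - order 2 (Stapler): customer_id=4 -> matches Eve
  - order 3 (Desk): customer_id=3 -> matches Dana
  - order 4 (Phone): customer_id=4 -> matches Eve
  - order 5 (Mouse): customer_id=3 -> matches Dana
  - order 6 (Tablet): customer_id=2 -> matches Fiona
  - order 7 (Headphones): customer_id=3 -> matches Dana
  - order 8 (Notebook): customer_id=NULL, no match -> dropped
  - order 9 (Cable): customer_id=3 -> matches Dana
So 2 of 9 rows are dropped.

SQL:
SELECT a.product, b.name AS customer
FROM orders a
INNER JOIN customers b ON a.customer_id = b.id

Result:
product    | customer
-----------+---------
Stapler    | Eve     
Desk       | Dana    
Phone      | Eve     
Mouse      | Dana    
Tablet     | Fiona   
Headphones | Dana    
Cable      | Dana    


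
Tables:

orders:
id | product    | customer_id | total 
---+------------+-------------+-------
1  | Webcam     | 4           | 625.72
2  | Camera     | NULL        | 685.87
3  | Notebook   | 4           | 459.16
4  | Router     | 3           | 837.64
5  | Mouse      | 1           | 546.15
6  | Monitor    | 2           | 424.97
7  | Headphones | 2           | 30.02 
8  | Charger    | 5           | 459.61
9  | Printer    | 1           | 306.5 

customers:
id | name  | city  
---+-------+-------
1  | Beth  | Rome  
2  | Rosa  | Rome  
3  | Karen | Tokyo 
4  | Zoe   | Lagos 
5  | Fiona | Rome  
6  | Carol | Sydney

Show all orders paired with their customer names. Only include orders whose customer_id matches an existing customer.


INNER JOIN keeps only orders rows whose customer_id matches an id in customers. Walk through each order:
  - order 1 (Webcam): customer_id=4 -> matches Zoe
  - order 2 (Camera): customer_id=NULL, no match -> dropped
  - order 3 (Notebook): customer_id=4 -> matches Zoe
  - order 4 (Router): customer_id=3 -> matches Karen
  - order 5 (Mouse): customer_id=1 -> matches Beth
  - order 6 (Monitor): customer_id=2 -> matches Rosa
  - order 7 (Headphones): customer_id=2 -> matches Rosa
  - order 8 (Charger): customer_id=5 -> matches Fiona
  - order 9 (Printer): customer_id=1 -> matches Beth
So 1 of 9 rows is dropped.

SQL:
SELECT a.product, b.name AS customer
FROM orders a
INNER JOIN customers b ON a.customer_id = b.id

Result:
product    | customer
-----------+---------
Webcam     | Zoe     
Notebook   | Zoe     
Router     | Karen   
Mouse      | Beth    
Monitor    | Rosa    
Headphones | Rosa    
Charger    | Fiona   
Printer    | Beth    


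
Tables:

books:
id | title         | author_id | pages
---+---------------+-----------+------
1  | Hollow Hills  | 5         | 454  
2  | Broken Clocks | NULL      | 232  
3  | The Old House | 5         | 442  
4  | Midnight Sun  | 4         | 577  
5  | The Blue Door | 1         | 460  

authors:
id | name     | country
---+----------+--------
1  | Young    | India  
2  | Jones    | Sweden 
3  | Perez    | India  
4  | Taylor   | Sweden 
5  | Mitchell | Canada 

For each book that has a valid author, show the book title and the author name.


INNER JOIN keeps only books rows whose author_id matches an id in authors. Walk through each book:
  - book 1 (Hollow Hills): author_id=5 -> matches Mitchell
  - book 2 (Broken Clocks): author_id=NULL, no match -> dropped
  - book 3 (The Old House): author_id=5 -> matches Mitchell
  - book 4 (Midnight Sun): author_id=4 -> matches Taylor
  - book 5 (The Blue Door): author_id=1 -> matches Young
So 1 of 5 rows is dropped.

SQL:
SELECT a.title, b.name AS author
FROM books a
INNER JOIN authors b ON a.author_id = b.id

Result:
title         | author  
--------------+---------
Hollow Hills  | Mitchell
The Old House | Mitchell
Midnight Sun  | Taylor  
The Blue Door | Young   


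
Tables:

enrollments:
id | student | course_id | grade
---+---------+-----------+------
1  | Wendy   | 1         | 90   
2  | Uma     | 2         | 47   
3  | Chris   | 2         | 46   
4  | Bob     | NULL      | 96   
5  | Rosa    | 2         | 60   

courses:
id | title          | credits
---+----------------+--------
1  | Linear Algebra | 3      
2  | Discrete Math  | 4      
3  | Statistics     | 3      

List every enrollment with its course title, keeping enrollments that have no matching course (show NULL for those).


LEFT JOIN keeps every row from enrollments (the left table); where course_id has no match in courses, the course columns become NULL. Walk through each enrollment:
  - enrollment 1 (Wendy): course_id=1 -> matches Linear Algebra
  - enrollment 2 (Uma): course_id=2 -> matches Discrete Math
  - enrollment 3 (Chris): course_id=2 -> matches Discrete Math
  - enrollment 4 (Bob): course_id=NULL, no match -> kept with NULL
  - enrollment 5 (Rosa): course_id=2 -> matches Discrete Math
All 5 rows appear; 1 has NULL course.

SQL:
SELECT a.student, b.title AS course
FROM enrollments a
LEFT JOIN courses b ON a.course_id = b.id

Result:
student | course        
--------+---------------
Wendy   | Linear Algebra
Uma     | Discrete Math 
Chris   | Discrete Math 
Bob     | NULL          
Rosa    | Discrete Math 


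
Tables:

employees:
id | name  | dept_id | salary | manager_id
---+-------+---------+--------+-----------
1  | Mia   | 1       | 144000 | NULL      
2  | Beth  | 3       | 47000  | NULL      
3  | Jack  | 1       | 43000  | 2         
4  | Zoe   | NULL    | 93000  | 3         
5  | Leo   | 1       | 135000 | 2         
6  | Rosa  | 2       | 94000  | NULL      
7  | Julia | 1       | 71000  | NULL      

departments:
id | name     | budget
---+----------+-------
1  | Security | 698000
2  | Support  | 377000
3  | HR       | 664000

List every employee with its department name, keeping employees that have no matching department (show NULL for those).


LEFT JOIN keeps every row from employees (the left table); where dept_id has no match in departments, the department columns become NULL. Walk through each employee:
  - employee 1 (Mia): dept_id=1 -> matches Security
  - employee 2 (Beth): dept_id=3 -> matches HR
  - employee 3 (Jack): dept_id=1 -> matches Security
  - employee 4 (Zoe): dept_id=NULL, no match -> kept with NULL
  - employee 5 (Leo): dept_id=1 -> matches Security
  - employee 6 (Rosa): dept_id=2 -> matches Support
  - employee 7 (Julia): dept_id=1 -> matches Security
All 7 rows appear; 1 has NULL department.

SQL:
SELECT a.name, b.name AS department
FROM employees a
LEFT JOIN departments b ON a.dept_id = b.id

Result:
name  | department
------+-----------
Mia   | Security  
Beth  | HR        
Jack  | Security  
Zoe   | NULL      
Leo   | Security  
Rosa  | Support   
Julia | Security  


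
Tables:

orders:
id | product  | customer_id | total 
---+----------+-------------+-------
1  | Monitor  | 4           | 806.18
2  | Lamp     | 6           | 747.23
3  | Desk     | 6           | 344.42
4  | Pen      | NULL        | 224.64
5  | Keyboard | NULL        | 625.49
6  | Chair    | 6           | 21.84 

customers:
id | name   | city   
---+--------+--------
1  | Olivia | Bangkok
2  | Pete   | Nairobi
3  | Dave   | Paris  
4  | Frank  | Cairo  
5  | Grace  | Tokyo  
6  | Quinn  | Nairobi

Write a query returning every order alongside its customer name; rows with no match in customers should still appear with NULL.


LEFT JOIN keeps every row from orders (the left table); where customer_id has no match in customers, the customer columns become NULL. Walk through each order:
  - order 1 (Monitor): customer_id=4 -> matches Frank
  - order 2 (Lamp): customer_id=6 -> matches Quinn
  - order 3 (Desk): customer_id=6 -> matches Quinn
  - order 4 (Pen): customer_id=NULL, no match -> kept with NULL
  - order 5 (Keyboard): customer_id=NULL, no match -> kept with NULL
  - order 6 (Chair): customer_id=6 -> matches Quinn
All 6 rows appear; 2 have NULL customer.

SQL:
SELECT a.product, b.name AS customer
FROM orders a
LEFT JOIN customers b ON a.customer_id = b.id

Result:
product  | customer
---------+---------
Monitor  | Frank   
Lamp     | Quinn   
Desk     | Quinn   
Pen      | NULL    
Keyboard | NULL    
Chair    | Quinn   


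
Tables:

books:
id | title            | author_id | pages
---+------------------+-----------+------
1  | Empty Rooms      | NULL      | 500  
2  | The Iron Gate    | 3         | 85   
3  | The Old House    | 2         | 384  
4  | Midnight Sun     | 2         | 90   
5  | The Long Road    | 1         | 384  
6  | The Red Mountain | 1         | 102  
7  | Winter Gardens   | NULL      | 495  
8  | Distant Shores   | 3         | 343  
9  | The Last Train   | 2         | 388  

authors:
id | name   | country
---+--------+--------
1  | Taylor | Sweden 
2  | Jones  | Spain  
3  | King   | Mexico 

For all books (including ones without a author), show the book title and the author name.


LEFT JOIN keeps every row from books (the left table); where author_id has no match in authors, the author columns become NULL. Walk through each book:
  - book 1 (Empty Rooms): author_id=NULL, no match -> kept with NULL
  - book 2 (The Iron Gate): author_id=3 -> matches King
  - book 3 (The Old House): author_id=2 -> matches Jones
  - book 4 (Midnight Sun): author_id=2 -> matches Jones
  - book 5 (The Long Road): author_id=1 -> matches Taylor
  - book 6 (The Red Mountain): author_id=1 -> matches Taylor
  - book 7 (Winter Gardens): author_id=NULL, no match -> kept with NULL
  - book 8 (Distant Shores): author_id=3 -> matches King
  - book 9 (The Last Train): author_id=2 -> matches Jones
All 9 rows appear; 2 have NULL author.

SQL:
SELECT a.title, b.name AS author
FROM books a
LEFT JOIN authors b ON a.author_id = b.id

Result:
title            | author
-----------------+-------
Empty Rooms      | NULL  
The Iron Gate    | King  
The Old House    | Jones 
Midnight Sun     | Jones 
The Long Road    | Taylor
The Red Mountain | Taylor
Winter Gardens   | NULL  
Distant Shores   | King  
The Last Train   | Jones 


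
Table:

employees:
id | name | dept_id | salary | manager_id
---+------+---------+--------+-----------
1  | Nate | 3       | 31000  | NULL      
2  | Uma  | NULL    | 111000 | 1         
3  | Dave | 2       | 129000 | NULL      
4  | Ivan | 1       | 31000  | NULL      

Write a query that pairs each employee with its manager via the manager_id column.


This is a self-join: employees is joined to a second copy of itself, matching each row's manager_id to another row's id. Use LEFT JOIN so rows with manager_id=NULL are kept.
  - employee 1 (Nate): manager_id=NULL -> NULL
  - employee 2 (Uma): manager_id=1 -> Nate
  - employee 3 (Dave): manager_id=NULL -> NULL
  - employee 4 (Ivan): manager_id=NULL -> NULL

SQL:
SELECT a.name AS item, b.name AS manager
FROM employees a
LEFT JOIN employees b ON a.manager_id = b.id

Result:
item | manager
-----+--------
Nate | NULL   
Uma  | Nate   
Dave | NULL   
Ivan | NULL   


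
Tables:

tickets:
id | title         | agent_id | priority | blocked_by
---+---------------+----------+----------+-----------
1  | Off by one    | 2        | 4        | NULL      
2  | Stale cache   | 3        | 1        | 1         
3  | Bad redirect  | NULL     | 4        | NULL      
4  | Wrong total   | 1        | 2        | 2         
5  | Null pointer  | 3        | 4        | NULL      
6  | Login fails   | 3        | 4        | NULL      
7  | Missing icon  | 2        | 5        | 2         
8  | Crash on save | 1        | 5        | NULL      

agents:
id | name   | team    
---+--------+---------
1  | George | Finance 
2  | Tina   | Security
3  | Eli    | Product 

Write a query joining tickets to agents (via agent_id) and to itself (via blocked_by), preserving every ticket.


Two LEFT JOINs from the same base table tickets: one to agents via agent_id, one to tickets itself via blocked_by. Both are LEFT so every ticket is preserved.
Match against agents:
  - ticket 1 (Off by one): agent_id=2 -> matches Tina
  - ticket 2 (Stale cache): agent_id=3 -> matches Eli
  - ticket 3 (Bad redirect): agent_id=NULL, no match -> kept with NULL
  - ticket 4 (Wrong total): agent_id=1 -> matches George
  - ticket 5 (Null pointer): agent_id=3 -> matches Eli
  - ticket 6 (Login fails): agent_id=3 -> matches Eli
  - ticket 7 (Missing icon): agent_id=2 -> matches Tina
  - ticket 8 (Crash on save): agent_id=1 -> matches George
Match against tickets (self):
  - ticket 1 (Off by one): blocked_by=NULL -> NULL
  - ticket 2 (Stale cache): blocked_by=1 -> Off by one
  - ticket 3 (Bad redirect): blocked_by=NULL -> NULL
  - ticket 4 (Wrong total): blocked_by=2 -> Stale cache
  - ticket 5 (Null pointer): blocked_by=NULL -> NULL
  - ticket 6 (Login fails): blocked_by=NULL -> NULL
  - ticket 7 (Missing icon): blocked_by=2 -> Stale cache
  - ticket 8 (Crash on save): blocked_by=NULL -> NULL

SQL:
SELECT a.title, b.name AS agent, c.title AS blocked_by
FROM tickets a
LEFT JOIN agents b ON a.agent_id = b.id
LEFT JOIN tickets c ON a.blocked_by = c.id

Result:
title         | agent  | blocked_by 
--------------+--------+------------
Off by one    | Tina   | NULL       
Stale cache   | Eli    | Off by one 
Bad redirect  | NULL   | NULL       
Wrong total   | George | Stale cache
Null pointer  | Eli    | NULL       
Login fails   | Eli    | NULL       
Missing icon  | Tina   | Stale cache
Crash on save | George | NULL       
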